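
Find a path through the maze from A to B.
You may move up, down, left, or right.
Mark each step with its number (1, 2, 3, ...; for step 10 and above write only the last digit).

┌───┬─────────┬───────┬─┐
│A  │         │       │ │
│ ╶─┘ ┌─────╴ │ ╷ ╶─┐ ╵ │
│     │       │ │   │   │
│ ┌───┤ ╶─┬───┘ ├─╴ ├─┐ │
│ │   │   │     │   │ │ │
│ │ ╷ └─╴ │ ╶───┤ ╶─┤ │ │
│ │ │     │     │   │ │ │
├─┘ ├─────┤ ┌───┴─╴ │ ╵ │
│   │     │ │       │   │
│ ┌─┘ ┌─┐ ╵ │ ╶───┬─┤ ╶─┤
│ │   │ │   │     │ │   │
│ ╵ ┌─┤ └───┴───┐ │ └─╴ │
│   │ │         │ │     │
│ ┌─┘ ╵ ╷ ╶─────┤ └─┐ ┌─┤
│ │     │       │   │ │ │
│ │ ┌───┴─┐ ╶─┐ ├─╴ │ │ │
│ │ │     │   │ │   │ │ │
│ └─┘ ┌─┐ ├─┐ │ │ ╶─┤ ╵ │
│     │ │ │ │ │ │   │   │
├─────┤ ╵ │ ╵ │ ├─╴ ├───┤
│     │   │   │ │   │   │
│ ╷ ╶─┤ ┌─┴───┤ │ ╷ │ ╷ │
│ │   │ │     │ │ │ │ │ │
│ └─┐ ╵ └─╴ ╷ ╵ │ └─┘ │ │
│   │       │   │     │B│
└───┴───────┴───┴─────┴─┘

Finding the shortest path through the maze:
Path length: 71 steps
Directions: down → right → right → up → right → right → right → right → down → left → left → left → down → right → down → left → left → up → left → down → down → left → down → down → right → up → right → up → right → right → down → right → up → up → up → right → right → up → up → right → down → right → down → left → down → right → down → left → left → left → down → right → right → down → down → right → down → left → down → right → down → left → down → down → right → right → up → up → right → down → down

Solution:

┌───┬─────────┬───────┬─┐
│A  │4 5 6 7 8│9 0    │ │
│ ╶─┘ ┌─────╴ │ ╷ ╶─┐ ╵ │
│1 2 3│2 1 0 9│8│1 2│   │
│ ┌───┤ ╶─┬───┘ ├─╴ ├─┐ │
│ │9 8│3 4│5 6 7│4 3│ │ │
│ │ ╷ └─╴ │ ╶───┤ ╶─┤ │ │
│ │0│7 6 5│4    │5 6│ │ │
├─┘ ├─────┤ ┌───┴─╴ │ ╵ │
│2 1│8 9 0│3│0 9 8 7│   │
│ ┌─┘ ┌─┐ ╵ │ ╶───┬─┤ ╶─┤
│3│6 7│ │1 2│1 2 3│ │   │
│ ╵ ┌─┤ └───┴───┐ │ └─╴ │
│4 5│ │         │4│     │
│ ┌─┘ ╵ ╷ ╶─────┤ └─┐ ┌─┤
│ │     │       │5 6│ │ │
│ │ ┌───┴─┐ ╶─┐ ├─╴ │ │ │
│ │ │     │   │ │8 7│ │ │
│ └─┘ ┌─┐ ├─┐ │ │ ╶─┤ ╵ │
│     │ │ │ │ │ │9 0│   │
├─────┤ ╵ │ ╵ │ ├─╴ ├───┤
│     │   │   │ │2 1│8 9│
│ ╷ ╶─┤ ┌─┴───┤ │ ╷ │ ╷ │
│ │   │ │     │ │3│ │7│0│
│ └─┐ ╵ └─╴ ╷ ╵ │ └─┘ │ │
│   │       │   │4 5 6│B│
└───┴───────┴───┴─────┴─┘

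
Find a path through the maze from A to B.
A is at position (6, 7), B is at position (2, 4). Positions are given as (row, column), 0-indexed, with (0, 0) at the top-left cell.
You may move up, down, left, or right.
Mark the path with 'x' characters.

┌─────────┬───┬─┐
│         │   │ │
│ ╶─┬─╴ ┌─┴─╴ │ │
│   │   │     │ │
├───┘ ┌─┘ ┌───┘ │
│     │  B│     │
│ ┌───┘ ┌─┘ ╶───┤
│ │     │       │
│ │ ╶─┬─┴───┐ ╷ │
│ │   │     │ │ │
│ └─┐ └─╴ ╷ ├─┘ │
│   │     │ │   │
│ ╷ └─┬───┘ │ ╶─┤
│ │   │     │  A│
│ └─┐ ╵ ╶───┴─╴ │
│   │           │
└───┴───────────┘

Finding the shortest path from (6, 7) to (2, 4):
Path length: 21 steps
Directions: down → left → left → left → left → up → right → right → up → up → left → down → left → left → up → left → up → right → right → up → right

Solution:

┌─────────┬───┬─┐
│         │   │ │
│ ╶─┬─╴ ┌─┴─╴ │ │
│   │   │     │ │
├───┘ ┌─┘ ┌───┘ │
│     │x B│     │
│ ┌───┘ ┌─┘ ╶───┤
│ │x x x│       │
│ │ ╶─┬─┴───┐ ╷ │
│ │x x│  x x│ │ │
│ └─┐ └─╴ ╷ ├─┘ │
│   │x x x│x│   │
│ ╷ └─┬───┘ │ ╶─┤
│ │   │x x x│  A│
│ └─┐ ╵ ╶───┴─╴ │
│   │  x x x x x│
└───┴───────────┘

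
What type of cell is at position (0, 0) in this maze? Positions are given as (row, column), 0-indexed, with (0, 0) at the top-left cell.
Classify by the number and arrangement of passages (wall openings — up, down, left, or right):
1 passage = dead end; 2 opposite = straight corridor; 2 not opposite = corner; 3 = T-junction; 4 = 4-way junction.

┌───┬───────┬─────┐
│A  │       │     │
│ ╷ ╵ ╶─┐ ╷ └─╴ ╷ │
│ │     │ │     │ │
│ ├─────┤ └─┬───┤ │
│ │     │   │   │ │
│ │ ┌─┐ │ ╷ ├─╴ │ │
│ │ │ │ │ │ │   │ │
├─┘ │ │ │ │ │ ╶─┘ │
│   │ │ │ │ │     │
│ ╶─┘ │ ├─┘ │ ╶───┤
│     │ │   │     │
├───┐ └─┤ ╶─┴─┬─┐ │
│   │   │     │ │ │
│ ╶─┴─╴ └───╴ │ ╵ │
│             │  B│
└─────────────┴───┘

Checking cell at (0, 0):
Number of passages: 2
Cell type: corner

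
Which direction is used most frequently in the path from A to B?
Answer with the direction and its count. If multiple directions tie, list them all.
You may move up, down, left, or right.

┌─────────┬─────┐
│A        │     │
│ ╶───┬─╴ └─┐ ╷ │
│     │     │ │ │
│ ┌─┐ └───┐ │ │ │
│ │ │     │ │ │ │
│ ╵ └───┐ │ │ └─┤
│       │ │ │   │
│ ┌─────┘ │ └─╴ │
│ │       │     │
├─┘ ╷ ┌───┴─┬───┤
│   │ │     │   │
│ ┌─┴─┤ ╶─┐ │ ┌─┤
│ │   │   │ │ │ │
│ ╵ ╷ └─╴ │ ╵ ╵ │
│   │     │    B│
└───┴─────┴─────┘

Directions: down, right, right, down, right, right, down, down, left, left, left, down, left, down, down, right, up, right, down, right, right, up, left, up, right, right, down, down, right, right
Counts: {'down': 10, 'right': 12, 'left': 5, 'up': 3}
Most common: right (12 times)

Solution:

┌─────────┬─────┐
│A        │     │
│ ╶───┬─╴ └─┐ ╷ │
│↳ → ↓│     │ │ │
│ ┌─┐ └───┐ │ │ │
│ │ │↳ → ↓│ │ │ │
│ ╵ └───┐ │ │ └─┤
│       │↓│ │   │
│ ┌─────┘ │ └─╴ │
│ │↓ ← ← ↲│     │
├─┘ ╷ ┌───┴─┬───┤
│↓ ↲│ │↱ → ↓│   │
│ ┌─┴─┤ ╶─┐ │ ┌─┤
│↓│↱ ↓│↑ ↰│↓│ │ │
│ ╵ ╷ └─╴ │ ╵ ╵ │
│↳ ↑│↳ → ↑│↳ → B│
└───┴─────┴─────┘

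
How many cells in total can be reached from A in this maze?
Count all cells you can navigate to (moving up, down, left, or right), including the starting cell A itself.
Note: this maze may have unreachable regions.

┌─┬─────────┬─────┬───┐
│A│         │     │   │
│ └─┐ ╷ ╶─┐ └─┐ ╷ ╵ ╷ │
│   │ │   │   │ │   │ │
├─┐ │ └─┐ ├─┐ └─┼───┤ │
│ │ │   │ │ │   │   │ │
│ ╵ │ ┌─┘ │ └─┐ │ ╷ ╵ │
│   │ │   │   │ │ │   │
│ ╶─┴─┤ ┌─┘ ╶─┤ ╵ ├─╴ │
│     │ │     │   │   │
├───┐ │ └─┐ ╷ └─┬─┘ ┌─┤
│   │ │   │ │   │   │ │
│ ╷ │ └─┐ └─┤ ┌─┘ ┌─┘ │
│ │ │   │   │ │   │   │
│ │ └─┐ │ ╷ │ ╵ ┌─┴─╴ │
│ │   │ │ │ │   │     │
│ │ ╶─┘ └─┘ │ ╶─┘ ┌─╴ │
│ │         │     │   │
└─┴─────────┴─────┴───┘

Using BFS/flood-fill to find all reachable cells from A:
Maze size: 9 × 11 = 99 total cells
All cells are reachable — the maze is fully connected.
Reachable cells: 99

Reachable region (· marks reachable cells):

┌─┬─────────┬─────┬───┐
│A│· · · · ·│· · ·│· ·│
│ └─┐ ╷ ╶─┐ └─┐ ╷ ╵ ╷ │
│· ·│·│· ·│· ·│·│· ·│·│
├─┐ │ └─┐ ├─┐ └─┼───┤ │
│·│·│· ·│·│·│· ·│· ·│·│
│ ╵ │ ┌─┘ │ └─┐ │ ╷ ╵ │
│· ·│·│· ·│· ·│·│·│· ·│
│ ╶─┴─┤ ┌─┘ ╶─┤ ╵ ├─╴ │
│· · ·│·│· · ·│· ·│· ·│
├───┐ │ └─┐ ╷ └─┬─┘ ┌─┤
│· ·│·│· ·│·│· ·│· ·│·│
│ ╷ │ └─┐ └─┤ ┌─┘ ┌─┘ │
│·│·│· ·│· ·│·│· ·│· ·│
│ │ └─┐ │ ╷ │ ╵ ┌─┴─╴ │
│·│· ·│·│·│·│· ·│· · ·│
│ │ ╶─┘ └─┘ │ ╶─┘ ┌─╴ │
│·│· · · · ·│· · ·│· ·│
└─┴─────────┴─────┴───┘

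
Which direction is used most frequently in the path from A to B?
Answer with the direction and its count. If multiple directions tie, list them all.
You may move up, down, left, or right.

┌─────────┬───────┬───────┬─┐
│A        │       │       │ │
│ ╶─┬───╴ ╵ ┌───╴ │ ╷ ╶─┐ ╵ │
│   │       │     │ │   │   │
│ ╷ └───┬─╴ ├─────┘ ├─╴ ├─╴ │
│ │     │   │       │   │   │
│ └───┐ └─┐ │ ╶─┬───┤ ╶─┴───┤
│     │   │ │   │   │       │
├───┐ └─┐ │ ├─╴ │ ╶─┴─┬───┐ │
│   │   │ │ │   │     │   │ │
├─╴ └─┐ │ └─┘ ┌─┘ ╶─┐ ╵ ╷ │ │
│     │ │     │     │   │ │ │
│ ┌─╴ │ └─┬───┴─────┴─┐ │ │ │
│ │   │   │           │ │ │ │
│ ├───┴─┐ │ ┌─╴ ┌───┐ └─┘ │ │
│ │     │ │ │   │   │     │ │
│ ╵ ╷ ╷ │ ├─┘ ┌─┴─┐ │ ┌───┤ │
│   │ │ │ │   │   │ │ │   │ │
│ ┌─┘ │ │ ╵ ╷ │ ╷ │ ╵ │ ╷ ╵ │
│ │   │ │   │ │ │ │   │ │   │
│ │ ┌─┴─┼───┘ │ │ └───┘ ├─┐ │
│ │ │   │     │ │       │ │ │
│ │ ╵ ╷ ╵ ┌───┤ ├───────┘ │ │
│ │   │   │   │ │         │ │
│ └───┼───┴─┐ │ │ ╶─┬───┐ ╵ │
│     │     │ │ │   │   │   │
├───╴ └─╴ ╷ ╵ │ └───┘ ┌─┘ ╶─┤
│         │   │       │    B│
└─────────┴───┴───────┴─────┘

Directions: down, right, down, right, right, down, right, down, down, right, right, up, right, up, left, up, right, right, right, up, up, right, down, right, down, left, down, right, right, right, down, down, down, down, down, down, down, down, down, left, down, right
Counts: {'down': 18, 'right': 16, 'up': 5, 'left': 3}
Most common: down (18 times)

Solution:

┌─────────┬───────┬───────┬─┐
│A        │       │↱ ↓    │ │
│ ╶─┬───╴ ╵ ┌───╴ │ ╷ ╶─┐ ╵ │
│↳ ↓│       │     │↑│↳ ↓│   │
│ ╷ └───┬─╴ ├─────┘ ├─╴ ├─╴ │
│ │↳ → ↓│   │↱ → → ↑│↓ ↲│   │
│ └───┐ └─┐ │ ╶─┬───┤ ╶─┴───┤
│     │↳ ↓│ │↑ ↰│   │↳ → → ↓│
├───┐ └─┐ │ ├─╴ │ ╶─┴─┬───┐ │
│   │   │↓│ │↱ ↑│     │   │↓│
├─╴ └─┐ │ └─┘ ┌─┘ ╶─┐ ╵ ╷ │ │
│     │ │↳ → ↑│     │   │ │↓│
│ ┌─╴ │ └─┬───┴─────┴─┐ │ │ │
│ │   │   │           │ │ │↓│
│ ├───┴─┐ │ ┌─╴ ┌───┐ └─┘ │ │
│ │     │ │ │   │   │     │↓│
│ ╵ ╷ ╷ │ ├─┘ ┌─┴─┐ │ ┌───┤ │
│   │ │ │ │   │   │ │ │   │↓│
│ ┌─┘ │ │ ╵ ╷ │ ╷ │ ╵ │ ╷ ╵ │
│ │   │ │   │ │ │ │   │ │  ↓│
│ │ ┌─┴─┼───┘ │ │ └───┘ ├─┐ │
│ │ │   │     │ │       │ │↓│
│ │ ╵ ╷ ╵ ┌───┤ ├───────┘ │ │
│ │   │   │   │ │         │↓│
│ └───┼───┴─┐ │ │ ╶─┬───┐ ╵ │
│     │     │ │ │   │   │↓ ↲│
├───╴ └─╴ ╷ ╵ │ └───┘ ┌─┘ ╶─┤
│         │   │       │  ↳ B│
└─────────┴───┴───────┴─────┘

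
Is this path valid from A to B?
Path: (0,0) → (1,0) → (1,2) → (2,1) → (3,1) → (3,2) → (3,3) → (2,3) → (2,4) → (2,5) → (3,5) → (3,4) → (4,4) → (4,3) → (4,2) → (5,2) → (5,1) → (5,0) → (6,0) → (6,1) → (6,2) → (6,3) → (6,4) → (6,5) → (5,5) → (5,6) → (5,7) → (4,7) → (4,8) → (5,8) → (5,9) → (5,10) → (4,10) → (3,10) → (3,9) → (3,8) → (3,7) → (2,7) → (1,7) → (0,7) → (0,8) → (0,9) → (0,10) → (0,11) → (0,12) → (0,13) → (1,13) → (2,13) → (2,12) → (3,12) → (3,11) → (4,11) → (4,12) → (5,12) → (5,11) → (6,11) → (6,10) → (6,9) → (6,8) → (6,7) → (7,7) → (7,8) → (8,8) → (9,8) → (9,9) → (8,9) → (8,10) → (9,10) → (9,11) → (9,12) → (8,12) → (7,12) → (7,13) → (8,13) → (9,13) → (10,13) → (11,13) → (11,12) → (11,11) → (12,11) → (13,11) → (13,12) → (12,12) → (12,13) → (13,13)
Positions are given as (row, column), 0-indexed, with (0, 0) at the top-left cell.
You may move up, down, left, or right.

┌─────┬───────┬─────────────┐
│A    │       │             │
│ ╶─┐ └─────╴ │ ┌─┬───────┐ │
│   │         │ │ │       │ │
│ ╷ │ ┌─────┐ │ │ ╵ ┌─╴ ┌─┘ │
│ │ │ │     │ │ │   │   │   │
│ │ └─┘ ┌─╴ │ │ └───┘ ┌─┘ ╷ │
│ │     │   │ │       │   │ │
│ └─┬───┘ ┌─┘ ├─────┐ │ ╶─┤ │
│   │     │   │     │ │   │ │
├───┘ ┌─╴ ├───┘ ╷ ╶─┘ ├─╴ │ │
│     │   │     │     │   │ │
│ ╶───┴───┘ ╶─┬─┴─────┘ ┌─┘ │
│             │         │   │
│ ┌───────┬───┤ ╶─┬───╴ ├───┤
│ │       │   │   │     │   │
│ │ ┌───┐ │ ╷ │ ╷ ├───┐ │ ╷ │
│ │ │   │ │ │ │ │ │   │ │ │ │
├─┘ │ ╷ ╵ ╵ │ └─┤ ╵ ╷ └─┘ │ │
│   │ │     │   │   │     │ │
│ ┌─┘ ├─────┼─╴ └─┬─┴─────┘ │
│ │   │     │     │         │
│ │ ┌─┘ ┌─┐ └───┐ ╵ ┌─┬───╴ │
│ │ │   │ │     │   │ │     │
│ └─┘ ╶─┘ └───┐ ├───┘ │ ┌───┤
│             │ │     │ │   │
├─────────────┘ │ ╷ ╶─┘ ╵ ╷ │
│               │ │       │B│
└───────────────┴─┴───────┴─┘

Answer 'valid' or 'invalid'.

Checking path validity:
Result: Invalid move at step 2: cannot move from (1, 0) to (1, 2).

invalid

Correct solution:

┌─────┬───────┬─────────────┐
│A    │       │↱ → → → → → ↓│
│ ╶─┐ └─────╴ │ ┌─┬───────┐ │
│↳ ↓│         │↑│ │       │↓│
│ ╷ │ ┌─────┐ │ │ ╵ ┌─╴ ┌─┘ │
│ │↓│ │↱ → ↓│ │↑│   │   │↓ ↲│
│ │ └─┘ ┌─╴ │ │ └───┘ ┌─┘ ╷ │
│ │↳ → ↑│↓ ↲│ │↑ ← ← ↰│↓ ↲│ │
│ └─┬───┘ ┌─┘ ├─────┐ │ ╶─┤ │
│   │↓ ← ↲│   │↱ ↓  │↑│↳ ↓│ │
├───┘ ┌─╴ ├───┘ ╷ ╶─┘ ├─╴ │ │
│↓ ← ↲│   │↱ → ↑│↳ → ↑│↓ ↲│ │
│ ╶───┴───┘ ╶─┬─┴─────┘ ┌─┘ │
│↳ → → → → ↑  │↓ ← ← ← ↲│   │
│ ┌───────┬───┤ ╶─┬───╴ ├───┤
│ │       │   │↳ ↓│     │↱ ↓│
│ │ ┌───┐ │ ╷ │ ╷ ├───┐ │ ╷ │
│ │ │   │ │ │ │ │↓│↱ ↓│ │↑│↓│
├─┘ │ ╷ ╵ ╵ │ └─┤ ╵ ╷ └─┘ │ │
│   │ │     │   │↳ ↑│↳ → ↑│↓│
│ ┌─┘ ├─────┼─╴ └─┬─┴─────┘ │
│ │   │     │     │        ↓│
│ │ ┌─┘ ┌─┐ └───┐ ╵ ┌─┬───╴ │
│ │ │   │ │     │   │ │↓ ← ↲│
│ └─┘ ╶─┘ └───┐ ├───┘ │ ┌───┤
│             │ │     │↓│↱ ↓│
├─────────────┘ │ ╷ ╶─┘ ╵ ╷ │
│               │ │    ↳ ↑│B│
└───────────────┴─┴───────┴─┘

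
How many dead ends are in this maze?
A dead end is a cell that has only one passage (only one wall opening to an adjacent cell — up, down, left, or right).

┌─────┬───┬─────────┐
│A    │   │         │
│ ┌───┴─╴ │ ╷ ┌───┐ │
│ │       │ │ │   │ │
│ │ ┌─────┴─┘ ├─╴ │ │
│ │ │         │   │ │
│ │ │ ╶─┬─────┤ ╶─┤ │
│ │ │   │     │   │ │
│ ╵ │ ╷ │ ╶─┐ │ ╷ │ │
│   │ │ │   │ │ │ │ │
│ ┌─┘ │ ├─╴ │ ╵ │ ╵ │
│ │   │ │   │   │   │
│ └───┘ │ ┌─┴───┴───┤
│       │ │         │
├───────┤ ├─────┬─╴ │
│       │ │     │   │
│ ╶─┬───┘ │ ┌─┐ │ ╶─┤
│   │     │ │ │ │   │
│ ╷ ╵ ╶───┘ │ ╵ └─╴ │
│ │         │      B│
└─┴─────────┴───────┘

Checking each cell for number of passages:

Dead ends found at positions:
  (0, 2)
  (0, 3)
  (1, 5)
  (1, 7)
  (5, 1)
  (6, 5)
  (7, 3)
  (8, 6)
  (9, 0)
Total dead ends: 9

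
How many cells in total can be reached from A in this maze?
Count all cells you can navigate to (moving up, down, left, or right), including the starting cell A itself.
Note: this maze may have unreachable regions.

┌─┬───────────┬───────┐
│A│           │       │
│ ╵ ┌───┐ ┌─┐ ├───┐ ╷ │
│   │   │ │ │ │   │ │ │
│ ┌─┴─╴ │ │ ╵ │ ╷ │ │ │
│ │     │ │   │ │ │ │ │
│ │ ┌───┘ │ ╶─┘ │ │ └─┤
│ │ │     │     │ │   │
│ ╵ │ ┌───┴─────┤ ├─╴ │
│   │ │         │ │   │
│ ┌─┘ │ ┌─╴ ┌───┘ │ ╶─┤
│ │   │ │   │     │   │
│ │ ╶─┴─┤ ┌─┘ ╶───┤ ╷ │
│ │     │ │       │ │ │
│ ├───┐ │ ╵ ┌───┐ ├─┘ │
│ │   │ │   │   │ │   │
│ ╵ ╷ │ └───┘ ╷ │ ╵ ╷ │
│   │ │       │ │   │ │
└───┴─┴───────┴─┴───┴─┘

Using BFS/flood-fill to find all reachable cells from A:
Maze size: 9 × 11 = 99 total cells
All cells are reachable — the maze is fully connected.
Reachable cells: 99

Reachable region (· marks reachable cells):

┌─┬───────────┬───────┐
│A│· · · · · ·│· · · ·│
│ ╵ ┌───┐ ┌─┐ ├───┐ ╷ │
│· ·│· ·│·│·│·│· ·│·│·│
│ ┌─┴─╴ │ │ ╵ │ ╷ │ │ │
│·│· · ·│·│· ·│·│·│·│·│
│ │ ┌───┘ │ ╶─┘ │ │ └─┤
│·│·│· · ·│· · ·│·│· ·│
│ ╵ │ ┌───┴─────┤ ├─╴ │
│· ·│·│· · · · ·│·│· ·│
│ ┌─┘ │ ┌─╴ ┌───┘ │ ╶─┤
│·│· ·│·│· ·│· · ·│· ·│
│ │ ╶─┴─┤ ┌─┘ ╶───┤ ╷ │
│·│· · ·│·│· · · ·│·│·│
│ ├───┐ │ ╵ ┌───┐ ├─┘ │
│·│· ·│·│· ·│· ·│·│· ·│
│ ╵ ╷ │ └───┘ ╷ │ ╵ ╷ │
│· ·│·│· · · ·│·│· ·│·│
└───┴─┴───────┴─┴───┴─┘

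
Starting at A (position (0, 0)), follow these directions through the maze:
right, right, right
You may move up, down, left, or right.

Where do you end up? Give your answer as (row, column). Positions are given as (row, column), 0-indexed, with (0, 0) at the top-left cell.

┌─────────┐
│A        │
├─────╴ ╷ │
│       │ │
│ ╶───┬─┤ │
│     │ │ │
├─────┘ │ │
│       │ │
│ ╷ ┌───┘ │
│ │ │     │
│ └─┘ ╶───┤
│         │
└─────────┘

Following directions step by step:
Start: (0, 0)
  right: (0, 0) → (0, 1)
  right: (0, 1) → (0, 2)
  right: (0, 2) → (0, 3)
Final position: (0, 3)

Path taken:

┌─────────┐
│A → → B  │
├─────╴ ╷ │
│       │ │
│ ╶───┬─┤ │
│     │ │ │
├─────┘ │ │
│       │ │
│ ╷ ┌───┘ │
│ │ │     │
│ └─┘ ╶───┤
│         │
└─────────┘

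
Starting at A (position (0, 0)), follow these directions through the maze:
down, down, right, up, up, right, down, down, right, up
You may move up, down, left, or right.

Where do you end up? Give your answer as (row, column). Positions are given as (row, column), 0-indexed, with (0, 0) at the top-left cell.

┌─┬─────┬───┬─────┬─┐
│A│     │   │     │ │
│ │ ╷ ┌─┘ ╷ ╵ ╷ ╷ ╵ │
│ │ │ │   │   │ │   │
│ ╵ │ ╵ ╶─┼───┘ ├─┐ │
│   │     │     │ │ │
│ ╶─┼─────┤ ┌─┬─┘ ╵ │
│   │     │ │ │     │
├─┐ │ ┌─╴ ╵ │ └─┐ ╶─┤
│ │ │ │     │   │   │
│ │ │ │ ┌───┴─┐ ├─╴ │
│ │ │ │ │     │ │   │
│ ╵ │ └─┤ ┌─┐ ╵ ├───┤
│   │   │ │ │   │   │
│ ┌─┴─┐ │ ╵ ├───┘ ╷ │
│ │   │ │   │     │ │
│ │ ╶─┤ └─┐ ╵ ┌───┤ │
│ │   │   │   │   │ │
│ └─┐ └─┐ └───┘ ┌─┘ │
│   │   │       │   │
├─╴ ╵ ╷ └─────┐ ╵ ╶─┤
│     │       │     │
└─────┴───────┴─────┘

Following directions step by step:
Start: (0, 0)
  down: (0, 0) → (1, 0)
  down: (1, 0) → (2, 0)
  right: (2, 0) → (2, 1)
  up: (2, 1) → (1, 1)
  up: (1, 1) → (0, 1)
  right: (0, 1) → (0, 2)
  down: (0, 2) → (1, 2)
  down: (1, 2) → (2, 2)
  right: (2, 2) → (2, 3)
  up: (2, 3) → (1, 3)
Final position: (1, 3)

Path taken:

┌─┬─────┬───┬─────┬─┐
│A│↱ ↓  │   │     │ │
│ │ ╷ ┌─┘ ╷ ╵ ╷ ╷ ╵ │
│↓│↑│↓│B  │   │ │   │
│ ╵ │ ╵ ╶─┼───┘ ├─┐ │
│↳ ↑│↳ ↑  │     │ │ │
│ ╶─┼─────┤ ┌─┬─┘ ╵ │
│   │     │ │ │     │
├─┐ │ ┌─╴ ╵ │ └─┐ ╶─┤
│ │ │ │     │   │   │
│ │ │ │ ┌───┴─┐ ├─╴ │
│ │ │ │ │     │ │   │
│ ╵ │ └─┤ ┌─┐ ╵ ├───┤
│   │   │ │ │   │   │
│ ┌─┴─┐ │ ╵ ├───┘ ╷ │
│ │   │ │   │     │ │
│ │ ╶─┤ └─┐ ╵ ┌───┤ │
│ │   │   │   │   │ │
│ └─┐ └─┐ └───┘ ┌─┘ │
│   │   │       │   │
├─╴ ╵ ╷ └─────┐ ╵ ╶─┤
│     │       │     │
└─────┴───────┴─────┘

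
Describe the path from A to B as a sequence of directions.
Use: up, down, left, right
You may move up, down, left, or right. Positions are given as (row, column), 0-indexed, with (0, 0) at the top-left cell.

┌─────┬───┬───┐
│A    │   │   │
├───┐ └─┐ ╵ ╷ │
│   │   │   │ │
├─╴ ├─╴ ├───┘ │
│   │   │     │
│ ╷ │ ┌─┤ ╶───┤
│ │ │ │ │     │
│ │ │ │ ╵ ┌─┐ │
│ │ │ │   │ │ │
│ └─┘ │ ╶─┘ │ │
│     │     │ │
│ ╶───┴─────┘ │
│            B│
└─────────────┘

Finding the path and converting it to directions:
Path through cells: (0,0) → (0,1) → (0,2) → (1,2) → (1,3) → (2,3) → (2,2) → (3,2) → (4,2) → (5,2) → (5,1) → (5,0) → (6,0) → (6,1) → (6,2) → (6,3) → (6,4) → (6,5) → (6,6)
Directions: right, right, down, right, down, left, down, down, down, left, left, down, right, right, right, right, right, right

Solution:

┌─────┬───┬───┐
│A → ↓│   │   │
├───┐ └─┐ ╵ ╷ │
│   │↳ ↓│   │ │
├─╴ ├─╴ ├───┘ │
│   │↓ ↲│     │
│ ╷ │ ┌─┤ ╶───┤
│ │ │↓│ │     │
│ │ │ │ ╵ ┌─┐ │
│ │ │↓│   │ │ │
│ └─┘ │ ╶─┘ │ │
│↓ ← ↲│     │ │
│ ╶───┴─────┘ │
│↳ → → → → → B│
└─────────────┘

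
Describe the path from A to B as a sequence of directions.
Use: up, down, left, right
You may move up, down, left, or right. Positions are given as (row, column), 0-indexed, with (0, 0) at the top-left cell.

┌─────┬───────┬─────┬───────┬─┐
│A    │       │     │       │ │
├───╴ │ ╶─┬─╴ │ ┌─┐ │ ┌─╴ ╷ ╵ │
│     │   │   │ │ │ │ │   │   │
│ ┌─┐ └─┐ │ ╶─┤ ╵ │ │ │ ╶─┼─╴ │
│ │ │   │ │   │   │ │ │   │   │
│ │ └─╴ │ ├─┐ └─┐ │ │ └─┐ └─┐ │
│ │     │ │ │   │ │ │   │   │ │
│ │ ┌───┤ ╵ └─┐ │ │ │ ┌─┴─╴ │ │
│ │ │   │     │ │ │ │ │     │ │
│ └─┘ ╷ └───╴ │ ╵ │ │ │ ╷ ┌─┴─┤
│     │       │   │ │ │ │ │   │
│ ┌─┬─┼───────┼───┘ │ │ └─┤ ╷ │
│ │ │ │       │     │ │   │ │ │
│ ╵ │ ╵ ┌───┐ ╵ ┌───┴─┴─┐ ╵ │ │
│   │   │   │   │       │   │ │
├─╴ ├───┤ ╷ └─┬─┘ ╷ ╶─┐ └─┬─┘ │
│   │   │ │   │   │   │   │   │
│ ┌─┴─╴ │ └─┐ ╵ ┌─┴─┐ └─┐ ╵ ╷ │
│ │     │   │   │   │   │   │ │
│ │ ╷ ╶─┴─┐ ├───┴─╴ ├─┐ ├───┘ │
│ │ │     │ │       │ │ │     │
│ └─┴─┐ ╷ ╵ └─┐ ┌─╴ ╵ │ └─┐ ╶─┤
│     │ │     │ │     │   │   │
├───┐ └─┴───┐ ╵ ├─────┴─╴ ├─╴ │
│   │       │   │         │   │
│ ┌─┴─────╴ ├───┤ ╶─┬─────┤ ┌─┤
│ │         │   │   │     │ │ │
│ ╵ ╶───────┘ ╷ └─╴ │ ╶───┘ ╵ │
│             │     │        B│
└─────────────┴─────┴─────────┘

Finding the path and converting it to directions:
Path through cells: (0,0) → (0,1) → (0,2) → (1,2) → (1,1) → (1,0) → (2,0) → (3,0) → (4,0) → (5,0) → (6,0) → (7,0) → (7,1) → (8,1) → (8,0) → (9,0) → (10,0) → (11,0) → (11,1) → (11,2) → (12,2) → (12,3) → (12,4) → (12,5) → (13,5) → (13,4) → (13,3) → (13,2) → (13,1) → (14,1) → (14,2) → (14,3) → (14,4) → (14,5) → (14,6) → (13,6) → (13,7) → (14,7) → (14,8) → (14,9) → (13,9) → (13,8) → (12,8) → (12,9) → (12,10) → (12,11) → (12,12) → (11,12) → (11,11) → (10,11) → (9,11) → (9,10) → (8,10) → (8,9) → (7,9) → (7,10) → (7,11) → (8,11) → (8,12) → (9,12) → (9,13) → (8,13) → (8,14) → (9,14) → (10,14) → (10,13) → (11,13) → (11,14) → (12,14) → (12,13) → (13,13) → (14,13) → (14,14)
Directions: right, right, down, left, left, down, down, down, down, down, down, right, down, left, down, down, down, right, right, down, right, right, right, down, left, left, left, left, down, right, right, right, right, right, up, right, down, right, right, up, left, up, right, right, right, right, up, left, up, up, left, up, left, up, right, right, down, right, down, right, up, right, down, down, left, down, right, down, left, down, down, right

Solution:

┌─────┬───────┬─────┬───────┬─┐
│A → ↓│       │     │       │ │
├───╴ │ ╶─┬─╴ │ ┌─┐ │ ┌─╴ ╷ ╵ │
│↓ ← ↲│   │   │ │ │ │ │   │   │
│ ┌─┐ └─┐ │ ╶─┤ ╵ │ │ │ ╶─┼─╴ │
│↓│ │   │ │   │   │ │ │   │   │
│ │ └─╴ │ ├─┐ └─┐ │ │ └─┐ └─┐ │
│↓│     │ │ │   │ │ │   │   │ │
│ │ ┌───┤ ╵ └─┐ │ │ │ ┌─┴─╴ │ │
│↓│ │   │     │ │ │ │ │     │ │
│ └─┘ ╷ └───╴ │ ╵ │ │ │ ╷ ┌─┴─┤
│↓    │       │   │ │ │ │ │   │
│ ┌─┬─┼───────┼───┘ │ │ └─┤ ╷ │
│↓│ │ │       │     │ │   │ │ │
│ ╵ │ ╵ ┌───┐ ╵ ┌───┴─┴─┐ ╵ │ │
│↳ ↓│   │   │   │  ↱ → ↓│   │ │
├─╴ ├───┤ ╷ └─┬─┘ ╷ ╶─┐ └─┬─┘ │
│↓ ↲│   │ │   │   │↑ ↰│↳ ↓│↱ ↓│
│ ┌─┴─╴ │ └─┐ ╵ ┌─┴─┐ └─┐ ╵ ╷ │
│↓│     │   │   │   │↑ ↰│↳ ↑│↓│
│ │ ╷ ╶─┴─┐ ├───┴─╴ ├─┐ ├───┘ │
│↓│ │     │ │       │ │↑│  ↓ ↲│
│ └─┴─┐ ╷ ╵ └─┐ ┌─╴ ╵ │ └─┐ ╶─┤
│↳ → ↓│ │     │ │     │↑ ↰│↳ ↓│
├───┐ └─┴───┐ ╵ ├─────┴─╴ ├─╴ │
│   │↳ → → ↓│   │↱ → → → ↑│↓ ↲│
│ ┌─┴─────╴ ├───┤ ╶─┬─────┤ ┌─┤
│ │↓ ← ← ← ↲│↱ ↓│↑ ↰│     │↓│ │
│ ╵ ╶───────┘ ╷ └─╴ │ ╶───┘ ╵ │
│  ↳ → → → → ↑│↳ → ↑│      ↳ B│
└─────────────┴─────┴─────────┘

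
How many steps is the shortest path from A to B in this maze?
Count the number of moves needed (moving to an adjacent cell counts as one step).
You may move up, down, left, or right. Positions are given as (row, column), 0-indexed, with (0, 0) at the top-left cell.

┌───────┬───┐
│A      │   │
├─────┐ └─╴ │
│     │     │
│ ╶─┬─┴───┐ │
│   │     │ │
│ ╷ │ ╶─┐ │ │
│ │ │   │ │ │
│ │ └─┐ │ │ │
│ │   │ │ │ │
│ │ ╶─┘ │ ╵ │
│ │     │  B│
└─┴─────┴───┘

Using BFS to find shortest path:
Start: (0, 0), End: (5, 5)
Path found:
(0,0) → (0,1) → (0,2) → (0,3) → (1,3) → (1,4) → (1,5) → (2,5) → (3,5) → (4,5) → (5,5)
Number of steps: 10

Solution:

┌───────┬───┐
│A → → ↓│   │
├─────┐ └─╴ │
│     │↳ → ↓│
│ ╶─┬─┴───┐ │
│   │     │↓│
│ ╷ │ ╶─┐ │ │
│ │ │   │ │↓│
│ │ └─┐ │ │ │
│ │   │ │ │↓│
│ │ ╶─┘ │ ╵ │
│ │     │  B│
└─┴─────┴───┘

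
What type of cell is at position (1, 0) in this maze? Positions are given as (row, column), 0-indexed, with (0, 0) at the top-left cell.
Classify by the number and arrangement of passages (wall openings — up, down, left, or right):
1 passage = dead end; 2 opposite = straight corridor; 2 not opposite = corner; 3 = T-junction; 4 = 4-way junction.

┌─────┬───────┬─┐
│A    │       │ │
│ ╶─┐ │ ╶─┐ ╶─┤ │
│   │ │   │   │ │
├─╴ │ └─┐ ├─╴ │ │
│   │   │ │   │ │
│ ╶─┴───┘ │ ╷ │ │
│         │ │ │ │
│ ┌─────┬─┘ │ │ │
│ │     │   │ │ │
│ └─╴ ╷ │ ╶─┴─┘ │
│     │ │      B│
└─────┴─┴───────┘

Checking cell at (1, 0):
Number of passages: 2
Cell type: corner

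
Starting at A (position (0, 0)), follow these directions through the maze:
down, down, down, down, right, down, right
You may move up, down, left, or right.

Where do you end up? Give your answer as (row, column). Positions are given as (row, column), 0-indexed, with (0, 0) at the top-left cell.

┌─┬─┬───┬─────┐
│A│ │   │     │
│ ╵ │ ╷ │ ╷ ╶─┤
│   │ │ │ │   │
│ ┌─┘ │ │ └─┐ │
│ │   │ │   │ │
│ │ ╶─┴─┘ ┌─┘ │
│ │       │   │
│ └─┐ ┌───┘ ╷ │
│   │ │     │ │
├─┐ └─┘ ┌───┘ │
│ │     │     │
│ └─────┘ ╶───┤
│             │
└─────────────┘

Following directions step by step:
Start: (0, 0)
  down: (0, 0) → (1, 0)
  down: (1, 0) → (2, 0)
  down: (2, 0) → (3, 0)
  down: (3, 0) → (4, 0)
  right: (4, 0) → (4, 1)
  down: (4, 1) → (5, 1)
  right: (5, 1) → (5, 2)
Final position: (5, 2)

Path taken:

┌─┬─┬───┬─────┐
│A│ │   │     │
│ ╵ │ ╷ │ ╷ ╶─┤
│↓  │ │ │ │   │
│ ┌─┘ │ │ └─┐ │
│↓│   │ │   │ │
│ │ ╶─┴─┘ ┌─┘ │
│↓│       │   │
│ └─┐ ┌───┘ ╷ │
│↳ ↓│ │     │ │
├─┐ └─┘ ┌───┘ │
│ │↳ B  │     │
│ └─────┘ ╶───┤
│             │
└─────────────┘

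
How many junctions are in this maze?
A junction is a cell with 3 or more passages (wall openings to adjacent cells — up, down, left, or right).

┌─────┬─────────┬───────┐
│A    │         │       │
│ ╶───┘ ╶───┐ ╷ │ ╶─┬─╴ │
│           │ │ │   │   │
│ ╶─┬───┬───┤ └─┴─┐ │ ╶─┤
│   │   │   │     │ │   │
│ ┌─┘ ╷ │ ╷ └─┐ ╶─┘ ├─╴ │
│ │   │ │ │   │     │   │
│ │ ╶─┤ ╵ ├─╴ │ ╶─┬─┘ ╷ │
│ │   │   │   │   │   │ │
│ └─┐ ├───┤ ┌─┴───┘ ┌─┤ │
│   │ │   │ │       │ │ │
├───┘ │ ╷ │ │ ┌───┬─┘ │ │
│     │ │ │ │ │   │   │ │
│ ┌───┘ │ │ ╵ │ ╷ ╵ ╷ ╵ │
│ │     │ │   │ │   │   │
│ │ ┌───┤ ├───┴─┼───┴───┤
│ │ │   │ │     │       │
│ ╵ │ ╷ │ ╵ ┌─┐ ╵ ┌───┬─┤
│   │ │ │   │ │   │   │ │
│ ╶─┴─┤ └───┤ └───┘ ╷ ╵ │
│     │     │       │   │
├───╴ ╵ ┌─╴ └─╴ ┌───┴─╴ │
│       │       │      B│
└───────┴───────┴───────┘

Checking each cell for number of passages:

Junctions found (3+ passages):
  (0, 6): 3 passages
  (1, 0): 3 passages
  (1, 3): 3 passages
  (2, 0): 3 passages
  (2, 7): 3 passages
  (3, 7): 3 passages
  (3, 11): 3 passages
  (6, 10): 3 passages
  (9, 0): 3 passages
  (10, 3): 3 passages
  (10, 7): 3 passages
  (10, 11): 3 passages
  (11, 2): 3 passages
  (11, 5): 3 passages
Total junctions: 14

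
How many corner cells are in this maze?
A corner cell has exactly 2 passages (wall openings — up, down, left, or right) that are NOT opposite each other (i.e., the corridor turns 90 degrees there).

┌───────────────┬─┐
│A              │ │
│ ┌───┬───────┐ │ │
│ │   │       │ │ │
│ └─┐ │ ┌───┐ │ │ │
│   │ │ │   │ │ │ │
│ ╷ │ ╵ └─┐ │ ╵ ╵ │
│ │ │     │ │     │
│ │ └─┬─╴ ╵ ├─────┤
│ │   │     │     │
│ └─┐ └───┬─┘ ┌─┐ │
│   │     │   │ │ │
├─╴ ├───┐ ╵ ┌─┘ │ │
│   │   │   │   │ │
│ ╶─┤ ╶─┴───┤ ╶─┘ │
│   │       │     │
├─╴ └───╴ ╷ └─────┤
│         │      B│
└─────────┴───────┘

Counting corner cells (2 non-opposite passages):
Total corners: 37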